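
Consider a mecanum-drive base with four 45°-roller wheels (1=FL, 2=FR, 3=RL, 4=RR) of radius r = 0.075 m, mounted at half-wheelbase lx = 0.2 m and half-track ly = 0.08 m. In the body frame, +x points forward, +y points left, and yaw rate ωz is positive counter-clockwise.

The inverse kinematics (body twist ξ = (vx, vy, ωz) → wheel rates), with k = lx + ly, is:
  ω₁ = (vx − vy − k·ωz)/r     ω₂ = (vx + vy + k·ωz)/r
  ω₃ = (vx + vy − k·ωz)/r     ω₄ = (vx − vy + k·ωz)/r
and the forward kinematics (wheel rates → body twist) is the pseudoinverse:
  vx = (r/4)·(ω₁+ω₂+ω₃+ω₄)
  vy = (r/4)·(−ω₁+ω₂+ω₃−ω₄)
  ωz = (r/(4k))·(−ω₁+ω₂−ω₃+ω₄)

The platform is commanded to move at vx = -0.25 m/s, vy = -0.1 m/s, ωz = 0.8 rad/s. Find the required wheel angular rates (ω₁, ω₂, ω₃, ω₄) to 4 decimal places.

(-4.9867, -1.6800, -7.6533, 0.9867)

k = lx + ly = 0.2 + 0.08 = 0.2800;  k·ωz = 0.2800·0.8 = 0.2240
ω₁ (FL) = (vx − vy − k·ωz)/r = -0.3740/0.075 = -4.9867
ω₂ (FR) = (vx + vy + k·ωz)/r = -0.1260/0.075 = -1.6800
ω₃ (RL) = (vx + vy − k·ωz)/r = -0.5740/0.075 = -7.6533
ω₄ (RR) = (vx − vy + k·ωz)/r = 0.0740/0.075 = 0.9867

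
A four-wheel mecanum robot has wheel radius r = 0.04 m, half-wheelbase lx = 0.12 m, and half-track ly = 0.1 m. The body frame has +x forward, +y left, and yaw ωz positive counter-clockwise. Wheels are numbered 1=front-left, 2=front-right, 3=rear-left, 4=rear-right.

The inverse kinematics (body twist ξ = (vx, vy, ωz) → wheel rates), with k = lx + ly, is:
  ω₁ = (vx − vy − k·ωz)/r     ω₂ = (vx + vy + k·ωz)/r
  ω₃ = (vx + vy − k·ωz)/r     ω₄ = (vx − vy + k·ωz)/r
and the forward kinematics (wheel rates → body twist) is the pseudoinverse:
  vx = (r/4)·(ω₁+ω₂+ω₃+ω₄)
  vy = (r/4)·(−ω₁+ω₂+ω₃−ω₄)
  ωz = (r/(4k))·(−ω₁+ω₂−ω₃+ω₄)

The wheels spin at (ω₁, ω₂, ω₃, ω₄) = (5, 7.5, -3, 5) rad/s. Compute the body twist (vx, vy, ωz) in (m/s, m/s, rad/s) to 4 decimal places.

(0.1450, -0.0550, 0.4773)

k = lx + ly = 0.12 + 0.1 = 0.2200
ω₁+ω₂+ω₃+ω₄ = 14.5000  →  vx = (0.04/4)·14.5000 = 0.1450
−ω₁+ω₂+ω₃−ω₄ = -5.5000  →  vy = (0.04/4)·-5.5000 = -0.0550
−ω₁+ω₂−ω₃+ω₄ = 10.5000  →  ωz = (0.04/0.8800)·10.5000 = 0.4773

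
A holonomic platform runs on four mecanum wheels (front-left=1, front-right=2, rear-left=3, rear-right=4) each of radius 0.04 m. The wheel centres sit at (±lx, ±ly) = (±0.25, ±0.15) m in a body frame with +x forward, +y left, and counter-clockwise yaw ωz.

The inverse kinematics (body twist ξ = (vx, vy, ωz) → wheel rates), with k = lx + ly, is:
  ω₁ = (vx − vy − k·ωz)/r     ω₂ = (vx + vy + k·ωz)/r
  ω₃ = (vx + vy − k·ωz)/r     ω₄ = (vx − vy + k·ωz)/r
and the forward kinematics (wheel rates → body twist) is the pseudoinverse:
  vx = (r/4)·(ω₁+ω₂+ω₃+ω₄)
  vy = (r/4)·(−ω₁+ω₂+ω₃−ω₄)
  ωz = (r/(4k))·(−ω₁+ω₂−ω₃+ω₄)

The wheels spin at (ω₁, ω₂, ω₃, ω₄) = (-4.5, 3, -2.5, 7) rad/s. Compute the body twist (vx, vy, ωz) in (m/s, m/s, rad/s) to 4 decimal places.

(0.0300, -0.0200, 0.4250)

k = lx + ly = 0.25 + 0.15 = 0.4000
ω₁+ω₂+ω₃+ω₄ = 3.0000  →  vx = (0.04/4)·3.0000 = 0.0300
−ω₁+ω₂+ω₃−ω₄ = -2.0000  →  vy = (0.04/4)·-2.0000 = -0.0200
−ω₁+ω₂−ω₃+ω₄ = 17.0000  →  ωz = (0.04/1.6000)·17.0000 = 0.4250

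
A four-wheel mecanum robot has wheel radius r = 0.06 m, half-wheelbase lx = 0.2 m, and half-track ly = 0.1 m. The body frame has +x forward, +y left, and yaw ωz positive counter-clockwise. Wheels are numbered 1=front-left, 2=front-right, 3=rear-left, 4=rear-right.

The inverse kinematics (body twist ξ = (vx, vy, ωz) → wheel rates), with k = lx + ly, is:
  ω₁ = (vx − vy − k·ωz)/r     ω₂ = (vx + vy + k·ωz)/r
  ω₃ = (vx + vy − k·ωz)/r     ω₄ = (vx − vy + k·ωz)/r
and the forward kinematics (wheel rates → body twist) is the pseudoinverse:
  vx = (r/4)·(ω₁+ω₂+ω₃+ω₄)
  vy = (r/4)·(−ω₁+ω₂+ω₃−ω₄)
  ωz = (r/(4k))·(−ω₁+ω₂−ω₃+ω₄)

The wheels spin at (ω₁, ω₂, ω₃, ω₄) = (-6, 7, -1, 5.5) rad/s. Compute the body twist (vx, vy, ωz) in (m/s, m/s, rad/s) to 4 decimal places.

(0.0825, 0.0975, 0.9750)

k = lx + ly = 0.2 + 0.1 = 0.3000
ω₁+ω₂+ω₃+ω₄ = 5.5000  →  vx = (0.06/4)·5.5000 = 0.0825
−ω₁+ω₂+ω₃−ω₄ = 6.5000  →  vy = (0.06/4)·6.5000 = 0.0975
−ω₁+ω₂−ω₃+ω₄ = 19.5000  →  ωz = (0.06/1.2000)·19.5000 = 0.9750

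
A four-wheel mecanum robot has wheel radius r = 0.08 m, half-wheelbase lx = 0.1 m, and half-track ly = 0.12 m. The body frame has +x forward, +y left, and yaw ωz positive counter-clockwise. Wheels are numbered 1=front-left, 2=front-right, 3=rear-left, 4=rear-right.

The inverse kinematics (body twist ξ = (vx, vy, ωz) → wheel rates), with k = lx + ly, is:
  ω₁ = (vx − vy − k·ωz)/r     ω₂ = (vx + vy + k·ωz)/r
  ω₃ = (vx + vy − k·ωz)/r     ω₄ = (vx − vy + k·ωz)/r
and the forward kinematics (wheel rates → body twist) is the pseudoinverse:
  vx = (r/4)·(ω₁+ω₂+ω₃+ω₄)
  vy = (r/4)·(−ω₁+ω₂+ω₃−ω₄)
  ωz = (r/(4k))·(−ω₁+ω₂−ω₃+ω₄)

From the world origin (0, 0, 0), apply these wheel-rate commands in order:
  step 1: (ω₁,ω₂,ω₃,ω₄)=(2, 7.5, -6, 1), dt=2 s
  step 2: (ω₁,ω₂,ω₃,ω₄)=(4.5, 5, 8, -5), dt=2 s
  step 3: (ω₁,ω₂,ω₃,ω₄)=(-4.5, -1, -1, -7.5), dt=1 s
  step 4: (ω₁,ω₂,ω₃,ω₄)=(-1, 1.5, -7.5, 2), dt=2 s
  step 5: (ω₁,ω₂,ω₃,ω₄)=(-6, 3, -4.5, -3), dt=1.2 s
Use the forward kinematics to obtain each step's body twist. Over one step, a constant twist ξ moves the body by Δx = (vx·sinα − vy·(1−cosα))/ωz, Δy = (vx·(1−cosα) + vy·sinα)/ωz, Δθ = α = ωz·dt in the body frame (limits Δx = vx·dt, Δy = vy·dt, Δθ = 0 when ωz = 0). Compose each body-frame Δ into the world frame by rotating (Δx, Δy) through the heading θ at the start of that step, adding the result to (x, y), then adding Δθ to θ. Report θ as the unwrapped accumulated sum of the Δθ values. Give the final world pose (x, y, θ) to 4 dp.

(-0.2295, 0.3341, 3.0545)

step 1: ξ=(vx,vy,ωz)=(0.0900, -0.0300, 1.1364), dt=2.0 → body Δ=(0.1039, 0.1102, 2.2727) → world pose (0.1039, 0.1102, 2.2727)
step 2: ξ=(vx,vy,ωz)=(0.2500, 0.2700, -1.1364), dt=2.0 → body Δ=(0.5590, -0.1806, -2.2727) → world pose (-0.1191, 0.6537, 0.0000)
step 3: ξ=(vx,vy,ωz)=(-0.2800, 0.2000, -0.2727), dt=1.0 → body Δ=(-0.2494, 0.2355, -0.2727) → world pose (-0.3685, 0.8891, -0.2727)
step 4: ξ=(vx,vy,ωz)=(-0.1000, -0.1400, 1.0909), dt=2.0 → body Δ=(0.1269, -0.2494, 2.1818) → world pose (-0.3135, 0.6148, 1.9091)
step 5: ξ=(vx,vy,ωz)=(-0.2100, 0.1500, 0.9545), dt=1.2 → body Δ=(-0.2927, 0.0139, 1.1455) → world pose (-0.2295, 0.3341, 3.0545)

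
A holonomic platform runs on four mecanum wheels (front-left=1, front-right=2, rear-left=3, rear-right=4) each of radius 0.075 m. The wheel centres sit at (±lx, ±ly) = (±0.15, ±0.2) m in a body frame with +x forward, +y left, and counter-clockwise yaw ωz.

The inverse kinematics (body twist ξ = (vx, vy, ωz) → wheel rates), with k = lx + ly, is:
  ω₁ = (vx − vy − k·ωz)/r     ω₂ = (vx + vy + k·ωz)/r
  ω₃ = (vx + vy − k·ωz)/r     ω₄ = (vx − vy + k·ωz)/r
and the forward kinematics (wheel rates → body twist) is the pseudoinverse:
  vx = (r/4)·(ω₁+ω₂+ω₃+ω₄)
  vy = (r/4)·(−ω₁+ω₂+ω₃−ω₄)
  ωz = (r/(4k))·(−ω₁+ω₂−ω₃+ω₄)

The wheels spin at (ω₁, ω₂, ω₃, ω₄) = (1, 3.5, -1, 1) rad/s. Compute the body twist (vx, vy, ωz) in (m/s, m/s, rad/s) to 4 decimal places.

(0.0844, 0.0094, 0.2411)

k = lx + ly = 0.15 + 0.2 = 0.3500
ω₁+ω₂+ω₃+ω₄ = 4.5000  →  vx = (0.075/4)·4.5000 = 0.0844
−ω₁+ω₂+ω₃−ω₄ = 0.5000  →  vy = (0.075/4)·0.5000 = 0.0094
−ω₁+ω₂−ω₃+ω₄ = 4.5000  →  ωz = (0.075/1.4000)·4.5000 = 0.2411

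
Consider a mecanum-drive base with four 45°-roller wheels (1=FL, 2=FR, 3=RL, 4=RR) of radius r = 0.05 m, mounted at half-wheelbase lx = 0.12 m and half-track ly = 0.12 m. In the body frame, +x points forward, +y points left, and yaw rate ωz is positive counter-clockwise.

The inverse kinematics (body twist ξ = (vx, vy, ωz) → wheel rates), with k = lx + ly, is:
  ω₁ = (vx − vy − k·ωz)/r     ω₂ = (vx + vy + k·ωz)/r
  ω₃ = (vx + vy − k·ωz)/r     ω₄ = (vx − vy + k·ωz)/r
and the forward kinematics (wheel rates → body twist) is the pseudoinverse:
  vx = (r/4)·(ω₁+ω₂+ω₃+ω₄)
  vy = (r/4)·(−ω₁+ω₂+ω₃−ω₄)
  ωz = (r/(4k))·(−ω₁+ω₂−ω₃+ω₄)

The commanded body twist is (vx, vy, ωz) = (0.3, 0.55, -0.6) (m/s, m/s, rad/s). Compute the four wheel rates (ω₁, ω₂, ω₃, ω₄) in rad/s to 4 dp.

(-2.1200, 14.1200, 19.8800, -7.8800)

k = lx + ly = 0.12 + 0.12 = 0.2400;  k·ωz = 0.2400·-0.6 = -0.1440
ω₁ (FL) = (vx − vy − k·ωz)/r = -0.1060/0.05 = -2.1200
ω₂ (FR) = (vx + vy + k·ωz)/r = 0.7060/0.05 = 14.1200
ω₃ (RL) = (vx + vy − k·ωz)/r = 0.9940/0.05 = 19.8800
ω₄ (RR) = (vx − vy + k·ωz)/r = -0.3940/0.05 = -7.8800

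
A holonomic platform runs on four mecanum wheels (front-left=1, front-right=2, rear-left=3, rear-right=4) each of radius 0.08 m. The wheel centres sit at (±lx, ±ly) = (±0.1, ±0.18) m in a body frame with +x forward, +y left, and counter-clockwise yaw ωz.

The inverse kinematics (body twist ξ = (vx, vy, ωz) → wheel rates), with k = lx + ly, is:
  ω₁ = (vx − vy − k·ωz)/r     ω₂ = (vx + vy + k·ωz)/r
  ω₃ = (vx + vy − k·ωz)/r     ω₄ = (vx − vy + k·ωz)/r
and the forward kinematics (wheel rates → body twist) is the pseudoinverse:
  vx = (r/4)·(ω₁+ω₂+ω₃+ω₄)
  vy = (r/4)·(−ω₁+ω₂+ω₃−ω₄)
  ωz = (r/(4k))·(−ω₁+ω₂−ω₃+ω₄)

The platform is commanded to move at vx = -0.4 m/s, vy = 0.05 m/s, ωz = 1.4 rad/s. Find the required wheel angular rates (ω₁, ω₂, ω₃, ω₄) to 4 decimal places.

k = lx + ly = 0.1 + 0.18 = 0.2800;  k·ωz = 0.2800·1.4 = 0.3920
ω₁ (FL) = (vx − vy − k·ωz)/r = -0.8420/0.08 = -10.5250
ω₂ (FR) = (vx + vy + k·ωz)/r = 0.0420/0.08 = 0.5250
ω₃ (RL) = (vx + vy − k·ωz)/r = -0.7420/0.08 = -9.2750
ω₄ (RR) = (vx − vy + k·ωz)/r = -0.0580/0.08 = -0.7250

(-10.5250, 0.5250, -9.2750, -0.7250)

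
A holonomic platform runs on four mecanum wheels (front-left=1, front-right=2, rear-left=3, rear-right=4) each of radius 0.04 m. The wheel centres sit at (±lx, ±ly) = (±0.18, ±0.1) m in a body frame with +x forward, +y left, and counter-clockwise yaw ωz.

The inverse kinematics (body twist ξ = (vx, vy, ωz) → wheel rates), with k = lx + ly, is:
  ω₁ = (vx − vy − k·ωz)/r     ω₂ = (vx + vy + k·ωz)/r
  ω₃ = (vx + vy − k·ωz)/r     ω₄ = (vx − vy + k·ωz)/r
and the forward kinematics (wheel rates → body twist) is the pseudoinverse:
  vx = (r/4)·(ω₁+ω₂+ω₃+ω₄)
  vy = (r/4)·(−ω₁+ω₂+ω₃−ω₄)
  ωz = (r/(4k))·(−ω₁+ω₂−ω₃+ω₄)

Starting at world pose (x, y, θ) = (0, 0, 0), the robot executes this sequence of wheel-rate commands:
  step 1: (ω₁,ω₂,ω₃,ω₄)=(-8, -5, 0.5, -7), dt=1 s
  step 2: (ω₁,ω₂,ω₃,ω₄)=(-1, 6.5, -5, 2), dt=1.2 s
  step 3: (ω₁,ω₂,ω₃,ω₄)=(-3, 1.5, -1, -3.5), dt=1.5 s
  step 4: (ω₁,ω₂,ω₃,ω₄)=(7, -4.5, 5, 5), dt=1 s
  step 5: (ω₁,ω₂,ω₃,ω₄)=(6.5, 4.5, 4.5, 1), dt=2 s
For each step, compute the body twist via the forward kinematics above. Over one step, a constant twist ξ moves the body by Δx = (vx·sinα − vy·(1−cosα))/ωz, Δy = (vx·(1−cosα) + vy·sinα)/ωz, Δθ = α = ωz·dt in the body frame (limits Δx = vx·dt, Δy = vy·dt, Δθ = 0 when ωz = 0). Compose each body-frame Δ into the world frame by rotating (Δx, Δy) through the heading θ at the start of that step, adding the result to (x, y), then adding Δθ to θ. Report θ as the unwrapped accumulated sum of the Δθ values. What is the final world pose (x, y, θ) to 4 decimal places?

step 1: ξ=(vx,vy,ωz)=(-0.1950, 0.1050, -0.1607), dt=1.0 → body Δ=(-0.1857, 0.1202, -0.1607) → world pose (-0.1857, 0.1202, -0.1607)
step 2: ξ=(vx,vy,ωz)=(0.0250, 0.0050, 0.5179), dt=1.2 → body Δ=(0.0263, 0.0146, 0.6214) → world pose (-0.1574, 0.1304, 0.4607)
step 3: ξ=(vx,vy,ωz)=(-0.0600, 0.0700, 0.0714), dt=1.5 → body Δ=(-0.0954, 0.1000, 0.1071) → world pose (-0.2874, 0.1776, 0.5679)
step 4: ξ=(vx,vy,ωz)=(0.1250, -0.1150, -0.4107), dt=1.0 → body Δ=(0.0982, -0.1371, -0.4107) → world pose (-0.1308, 0.1148, 0.1571)
step 5: ξ=(vx,vy,ωz)=(0.1650, 0.0150, -0.1964), dt=2.0 → body Δ=(0.3274, -0.0348, -0.3929) → world pose (0.1980, 0.1317, -0.2357)

(0.1980, 0.1317, -0.2357)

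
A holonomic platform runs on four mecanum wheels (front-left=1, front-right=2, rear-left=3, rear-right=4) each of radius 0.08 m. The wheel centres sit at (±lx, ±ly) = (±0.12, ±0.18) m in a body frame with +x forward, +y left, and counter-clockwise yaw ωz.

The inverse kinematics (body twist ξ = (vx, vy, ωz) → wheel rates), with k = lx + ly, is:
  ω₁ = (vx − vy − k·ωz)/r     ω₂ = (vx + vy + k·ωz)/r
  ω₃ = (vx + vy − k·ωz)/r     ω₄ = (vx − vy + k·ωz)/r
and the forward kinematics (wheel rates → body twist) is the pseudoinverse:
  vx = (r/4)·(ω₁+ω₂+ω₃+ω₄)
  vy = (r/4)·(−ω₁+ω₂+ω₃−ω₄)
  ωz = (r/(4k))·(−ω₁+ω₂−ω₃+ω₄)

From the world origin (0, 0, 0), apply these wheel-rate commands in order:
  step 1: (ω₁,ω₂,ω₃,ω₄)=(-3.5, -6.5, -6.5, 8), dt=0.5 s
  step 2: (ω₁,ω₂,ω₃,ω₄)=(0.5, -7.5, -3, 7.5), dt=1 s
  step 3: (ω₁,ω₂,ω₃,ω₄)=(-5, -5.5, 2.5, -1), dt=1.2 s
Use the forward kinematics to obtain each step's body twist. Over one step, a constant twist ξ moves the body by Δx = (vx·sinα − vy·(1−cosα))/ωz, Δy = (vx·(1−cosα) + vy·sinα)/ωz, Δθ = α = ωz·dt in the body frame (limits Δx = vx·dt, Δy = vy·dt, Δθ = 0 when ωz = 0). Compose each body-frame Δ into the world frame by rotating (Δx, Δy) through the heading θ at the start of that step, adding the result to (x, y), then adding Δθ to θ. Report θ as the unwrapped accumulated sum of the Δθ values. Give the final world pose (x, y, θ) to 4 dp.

(-0.1543, -0.5548, 0.2300)

step 1: ξ=(vx,vy,ωz)=(-0.1700, -0.3500, 0.7667), dt=0.5 → body Δ=(-0.0498, -0.1868, 0.3833) → world pose (-0.0498, -0.1868, 0.3833)
step 2: ξ=(vx,vy,ωz)=(-0.0500, -0.3700, 0.1667), dt=1.0 → body Δ=(-0.0190, -0.3724, 0.1667) → world pose (0.0719, -0.5394, 0.5500)
step 3: ξ=(vx,vy,ωz)=(-0.1800, 0.0600, -0.2667), dt=1.2 → body Δ=(-0.2009, 0.1050, -0.3200) → world pose (-0.1543, -0.5548, 0.2300)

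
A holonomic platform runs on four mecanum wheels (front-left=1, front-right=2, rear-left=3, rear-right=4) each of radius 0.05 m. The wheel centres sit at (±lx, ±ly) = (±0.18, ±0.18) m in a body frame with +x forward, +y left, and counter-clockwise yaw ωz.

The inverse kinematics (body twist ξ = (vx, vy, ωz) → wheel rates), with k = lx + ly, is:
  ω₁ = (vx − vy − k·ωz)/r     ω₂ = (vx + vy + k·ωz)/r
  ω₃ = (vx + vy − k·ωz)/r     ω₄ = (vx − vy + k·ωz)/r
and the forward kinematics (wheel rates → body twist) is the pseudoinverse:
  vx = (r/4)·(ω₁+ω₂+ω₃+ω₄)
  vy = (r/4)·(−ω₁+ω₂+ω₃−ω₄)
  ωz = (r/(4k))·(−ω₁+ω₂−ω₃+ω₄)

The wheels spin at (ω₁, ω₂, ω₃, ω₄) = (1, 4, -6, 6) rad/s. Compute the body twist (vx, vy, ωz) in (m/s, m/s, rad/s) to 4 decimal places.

(0.0625, -0.1125, 0.5208)

k = lx + ly = 0.18 + 0.18 = 0.3600
ω₁+ω₂+ω₃+ω₄ = 5.0000  →  vx = (0.05/4)·5.0000 = 0.0625
−ω₁+ω₂+ω₃−ω₄ = -9.0000  →  vy = (0.05/4)·-9.0000 = -0.1125
−ω₁+ω₂−ω₃+ω₄ = 15.0000  →  ωz = (0.05/1.4400)·15.0000 = 0.5208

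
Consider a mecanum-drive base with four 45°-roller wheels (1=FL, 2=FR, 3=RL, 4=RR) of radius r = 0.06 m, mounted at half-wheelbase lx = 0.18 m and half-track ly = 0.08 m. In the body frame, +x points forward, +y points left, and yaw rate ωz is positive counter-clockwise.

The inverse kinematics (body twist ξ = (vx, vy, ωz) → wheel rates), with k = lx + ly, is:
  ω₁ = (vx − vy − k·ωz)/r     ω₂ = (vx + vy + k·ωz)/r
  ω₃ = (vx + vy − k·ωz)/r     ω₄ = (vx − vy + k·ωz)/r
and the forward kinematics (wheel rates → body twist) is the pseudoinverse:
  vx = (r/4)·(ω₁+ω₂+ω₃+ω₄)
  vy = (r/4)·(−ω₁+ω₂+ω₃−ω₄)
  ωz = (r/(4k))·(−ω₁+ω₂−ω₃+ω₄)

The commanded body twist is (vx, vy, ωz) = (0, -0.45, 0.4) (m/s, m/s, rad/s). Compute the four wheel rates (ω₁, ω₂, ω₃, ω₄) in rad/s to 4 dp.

k = lx + ly = 0.18 + 0.08 = 0.2600;  k·ωz = 0.2600·0.4 = 0.1040
ω₁ (FL) = (vx − vy − k·ωz)/r = 0.3460/0.06 = 5.7667
ω₂ (FR) = (vx + vy + k·ωz)/r = -0.3460/0.06 = -5.7667
ω₃ (RL) = (vx + vy − k·ωz)/r = -0.5540/0.06 = -9.2333
ω₄ (RR) = (vx − vy + k·ωz)/r = 0.5540/0.06 = 9.2333

(5.7667, -5.7667, -9.2333, 9.2333)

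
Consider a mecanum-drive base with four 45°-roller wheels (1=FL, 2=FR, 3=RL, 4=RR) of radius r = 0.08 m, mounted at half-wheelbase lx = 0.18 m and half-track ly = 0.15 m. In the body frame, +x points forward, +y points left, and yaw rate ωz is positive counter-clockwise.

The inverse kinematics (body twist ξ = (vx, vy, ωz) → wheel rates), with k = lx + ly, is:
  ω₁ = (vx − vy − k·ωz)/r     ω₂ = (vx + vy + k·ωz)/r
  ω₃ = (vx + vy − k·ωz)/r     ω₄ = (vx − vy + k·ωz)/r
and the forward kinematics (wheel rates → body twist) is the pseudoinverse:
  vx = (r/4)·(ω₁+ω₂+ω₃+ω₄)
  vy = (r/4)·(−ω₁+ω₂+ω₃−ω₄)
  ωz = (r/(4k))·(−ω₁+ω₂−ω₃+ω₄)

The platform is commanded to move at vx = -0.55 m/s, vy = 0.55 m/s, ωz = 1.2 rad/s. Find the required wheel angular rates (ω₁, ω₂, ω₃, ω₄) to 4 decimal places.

k = lx + ly = 0.18 + 0.15 = 0.3300;  k·ωz = 0.3300·1.2 = 0.3960
ω₁ (FL) = (vx − vy − k·ωz)/r = -1.4960/0.08 = -18.7000
ω₂ (FR) = (vx + vy + k·ωz)/r = 0.3960/0.08 = 4.9500
ω₃ (RL) = (vx + vy − k·ωz)/r = -0.3960/0.08 = -4.9500
ω₄ (RR) = (vx − vy + k·ωz)/r = -0.7040/0.08 = -8.8000

(-18.7000, 4.9500, -4.9500, -8.8000)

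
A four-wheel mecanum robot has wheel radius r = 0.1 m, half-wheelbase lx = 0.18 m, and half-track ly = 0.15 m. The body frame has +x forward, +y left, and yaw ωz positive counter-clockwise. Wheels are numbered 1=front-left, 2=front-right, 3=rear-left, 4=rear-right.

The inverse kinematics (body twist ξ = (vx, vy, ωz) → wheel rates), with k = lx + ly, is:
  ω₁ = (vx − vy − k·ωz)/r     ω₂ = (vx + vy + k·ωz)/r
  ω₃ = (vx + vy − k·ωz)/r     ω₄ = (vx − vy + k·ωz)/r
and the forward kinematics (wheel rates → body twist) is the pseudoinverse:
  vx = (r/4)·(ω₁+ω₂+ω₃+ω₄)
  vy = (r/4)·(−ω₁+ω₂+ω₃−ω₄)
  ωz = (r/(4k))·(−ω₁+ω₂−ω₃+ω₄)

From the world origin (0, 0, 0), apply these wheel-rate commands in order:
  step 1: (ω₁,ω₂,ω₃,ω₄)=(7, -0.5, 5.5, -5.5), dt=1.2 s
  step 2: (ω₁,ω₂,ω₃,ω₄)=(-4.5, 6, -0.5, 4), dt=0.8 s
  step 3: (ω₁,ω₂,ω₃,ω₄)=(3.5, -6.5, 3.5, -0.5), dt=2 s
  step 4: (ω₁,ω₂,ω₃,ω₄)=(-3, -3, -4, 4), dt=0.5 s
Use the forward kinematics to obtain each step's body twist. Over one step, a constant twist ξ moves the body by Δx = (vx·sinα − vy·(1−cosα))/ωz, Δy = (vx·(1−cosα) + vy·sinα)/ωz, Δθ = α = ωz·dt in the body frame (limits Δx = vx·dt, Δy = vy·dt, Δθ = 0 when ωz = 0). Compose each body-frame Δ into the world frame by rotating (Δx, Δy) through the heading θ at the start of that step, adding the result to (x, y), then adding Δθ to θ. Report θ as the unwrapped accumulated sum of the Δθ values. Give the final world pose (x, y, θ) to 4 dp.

(0.1180, 0.0662, -2.5909)

step 1: ξ=(vx,vy,ωz)=(0.1625, 0.0875, -1.4015), dt=1.2 → body Δ=(0.1846, -0.0667, -1.6818) → world pose (0.1846, -0.0667, -1.6818)
step 2: ξ=(vx,vy,ωz)=(0.1250, 0.1500, 1.1364), dt=0.8 → body Δ=(0.0359, 0.1465, 0.9091) → world pose (0.3263, -0.1187, -0.7727)
step 3: ξ=(vx,vy,ωz)=(0.0000, -0.1500, -1.0606), dt=2.0 → body Δ=(-0.2154, -0.1205, -2.1212) → world pose (0.0879, -0.0546, -2.8939)
step 4: ξ=(vx,vy,ωz)=(-0.1500, -0.2000, 0.6061), dt=0.5 → body Δ=(-0.0588, -0.1098, 0.3030) → world pose (0.1180, 0.0662, -2.5909)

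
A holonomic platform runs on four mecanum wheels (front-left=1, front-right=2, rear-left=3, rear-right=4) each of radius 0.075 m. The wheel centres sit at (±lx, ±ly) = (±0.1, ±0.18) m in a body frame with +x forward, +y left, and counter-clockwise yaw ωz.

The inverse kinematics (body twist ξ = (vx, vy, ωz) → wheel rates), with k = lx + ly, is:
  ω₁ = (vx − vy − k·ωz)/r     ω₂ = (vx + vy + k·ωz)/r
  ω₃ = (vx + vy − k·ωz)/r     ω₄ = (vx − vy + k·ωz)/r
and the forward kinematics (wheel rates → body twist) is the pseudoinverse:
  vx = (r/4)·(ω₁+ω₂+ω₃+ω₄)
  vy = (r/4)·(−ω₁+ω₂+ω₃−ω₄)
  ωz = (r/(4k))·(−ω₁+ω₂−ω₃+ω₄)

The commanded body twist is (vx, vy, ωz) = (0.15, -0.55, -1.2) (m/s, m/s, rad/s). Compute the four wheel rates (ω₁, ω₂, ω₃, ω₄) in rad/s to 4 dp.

(13.8133, -9.8133, -0.8533, 4.8533)

k = lx + ly = 0.1 + 0.18 = 0.2800;  k·ωz = 0.2800·-1.2 = -0.3360
ω₁ (FL) = (vx − vy − k·ωz)/r = 1.0360/0.075 = 13.8133
ω₂ (FR) = (vx + vy + k·ωz)/r = -0.7360/0.075 = -9.8133
ω₃ (RL) = (vx + vy − k·ωz)/r = -0.0640/0.075 = -0.8533
ω₄ (RR) = (vx − vy + k·ωz)/r = 0.3640/0.075 = 4.8533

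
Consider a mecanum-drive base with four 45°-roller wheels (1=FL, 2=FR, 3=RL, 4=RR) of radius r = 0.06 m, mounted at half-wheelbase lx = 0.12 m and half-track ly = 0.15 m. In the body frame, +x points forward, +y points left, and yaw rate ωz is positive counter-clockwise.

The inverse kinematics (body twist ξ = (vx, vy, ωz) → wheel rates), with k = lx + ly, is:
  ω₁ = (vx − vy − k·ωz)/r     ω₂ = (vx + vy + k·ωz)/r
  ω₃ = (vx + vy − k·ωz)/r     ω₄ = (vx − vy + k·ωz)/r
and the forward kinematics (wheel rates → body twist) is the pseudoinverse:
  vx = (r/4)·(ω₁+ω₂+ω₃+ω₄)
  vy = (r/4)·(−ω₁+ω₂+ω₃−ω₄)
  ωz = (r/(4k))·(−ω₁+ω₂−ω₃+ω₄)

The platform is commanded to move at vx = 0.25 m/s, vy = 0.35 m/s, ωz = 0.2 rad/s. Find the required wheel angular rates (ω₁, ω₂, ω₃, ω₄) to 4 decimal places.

(-2.5667, 10.9000, 9.1000, -0.7667)

k = lx + ly = 0.12 + 0.15 = 0.2700;  k·ωz = 0.2700·0.2 = 0.0540
ω₁ (FL) = (vx − vy − k·ωz)/r = -0.1540/0.06 = -2.5667
ω₂ (FR) = (vx + vy + k·ωz)/r = 0.6540/0.06 = 10.9000
ω₃ (RL) = (vx + vy − k·ωz)/r = 0.5460/0.06 = 9.1000
ω₄ (RR) = (vx − vy + k·ωz)/r = -0.0460/0.06 = -0.7667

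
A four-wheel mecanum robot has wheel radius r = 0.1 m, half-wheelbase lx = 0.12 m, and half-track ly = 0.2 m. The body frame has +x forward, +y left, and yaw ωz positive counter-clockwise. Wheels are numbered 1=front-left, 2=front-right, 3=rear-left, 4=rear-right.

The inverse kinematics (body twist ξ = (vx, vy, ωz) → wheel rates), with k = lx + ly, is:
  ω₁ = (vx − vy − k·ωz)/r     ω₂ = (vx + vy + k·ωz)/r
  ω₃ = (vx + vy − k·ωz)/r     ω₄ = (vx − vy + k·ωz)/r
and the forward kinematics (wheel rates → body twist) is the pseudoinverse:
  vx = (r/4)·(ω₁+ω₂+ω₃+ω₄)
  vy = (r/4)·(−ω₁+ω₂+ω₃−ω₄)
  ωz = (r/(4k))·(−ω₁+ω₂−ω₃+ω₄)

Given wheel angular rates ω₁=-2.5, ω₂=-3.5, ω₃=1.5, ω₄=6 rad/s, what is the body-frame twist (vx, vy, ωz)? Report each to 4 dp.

(0.0375, -0.1375, 0.2734)

k = lx + ly = 0.12 + 0.2 = 0.3200
ω₁+ω₂+ω₃+ω₄ = 1.5000  →  vx = (0.1/4)·1.5000 = 0.0375
−ω₁+ω₂+ω₃−ω₄ = -5.5000  →  vy = (0.1/4)·-5.5000 = -0.1375
−ω₁+ω₂−ω₃+ω₄ = 3.5000  →  ωz = (0.1/1.2800)·3.5000 = 0.2734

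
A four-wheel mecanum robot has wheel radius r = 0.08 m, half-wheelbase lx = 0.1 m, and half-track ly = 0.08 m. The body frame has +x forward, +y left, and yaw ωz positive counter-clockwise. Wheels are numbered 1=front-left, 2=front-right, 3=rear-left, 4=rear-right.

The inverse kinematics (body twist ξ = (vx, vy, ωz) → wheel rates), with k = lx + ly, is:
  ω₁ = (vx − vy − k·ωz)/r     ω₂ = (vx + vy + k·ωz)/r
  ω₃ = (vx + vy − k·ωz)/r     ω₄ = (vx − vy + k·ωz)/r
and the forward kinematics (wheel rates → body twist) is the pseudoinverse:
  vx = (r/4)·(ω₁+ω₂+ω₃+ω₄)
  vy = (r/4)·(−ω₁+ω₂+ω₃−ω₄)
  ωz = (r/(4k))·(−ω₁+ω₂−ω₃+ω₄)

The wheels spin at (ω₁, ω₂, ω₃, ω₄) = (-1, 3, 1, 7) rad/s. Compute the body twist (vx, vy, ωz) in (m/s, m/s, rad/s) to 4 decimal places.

(0.2000, -0.0400, 1.1111)

k = lx + ly = 0.1 + 0.08 = 0.1800
ω₁+ω₂+ω₃+ω₄ = 10.0000  →  vx = (0.08/4)·10.0000 = 0.2000
−ω₁+ω₂+ω₃−ω₄ = -2.0000  →  vy = (0.08/4)·-2.0000 = -0.0400
−ω₁+ω₂−ω₃+ω₄ = 10.0000  →  ωz = (0.08/0.7200)·10.0000 = 1.1111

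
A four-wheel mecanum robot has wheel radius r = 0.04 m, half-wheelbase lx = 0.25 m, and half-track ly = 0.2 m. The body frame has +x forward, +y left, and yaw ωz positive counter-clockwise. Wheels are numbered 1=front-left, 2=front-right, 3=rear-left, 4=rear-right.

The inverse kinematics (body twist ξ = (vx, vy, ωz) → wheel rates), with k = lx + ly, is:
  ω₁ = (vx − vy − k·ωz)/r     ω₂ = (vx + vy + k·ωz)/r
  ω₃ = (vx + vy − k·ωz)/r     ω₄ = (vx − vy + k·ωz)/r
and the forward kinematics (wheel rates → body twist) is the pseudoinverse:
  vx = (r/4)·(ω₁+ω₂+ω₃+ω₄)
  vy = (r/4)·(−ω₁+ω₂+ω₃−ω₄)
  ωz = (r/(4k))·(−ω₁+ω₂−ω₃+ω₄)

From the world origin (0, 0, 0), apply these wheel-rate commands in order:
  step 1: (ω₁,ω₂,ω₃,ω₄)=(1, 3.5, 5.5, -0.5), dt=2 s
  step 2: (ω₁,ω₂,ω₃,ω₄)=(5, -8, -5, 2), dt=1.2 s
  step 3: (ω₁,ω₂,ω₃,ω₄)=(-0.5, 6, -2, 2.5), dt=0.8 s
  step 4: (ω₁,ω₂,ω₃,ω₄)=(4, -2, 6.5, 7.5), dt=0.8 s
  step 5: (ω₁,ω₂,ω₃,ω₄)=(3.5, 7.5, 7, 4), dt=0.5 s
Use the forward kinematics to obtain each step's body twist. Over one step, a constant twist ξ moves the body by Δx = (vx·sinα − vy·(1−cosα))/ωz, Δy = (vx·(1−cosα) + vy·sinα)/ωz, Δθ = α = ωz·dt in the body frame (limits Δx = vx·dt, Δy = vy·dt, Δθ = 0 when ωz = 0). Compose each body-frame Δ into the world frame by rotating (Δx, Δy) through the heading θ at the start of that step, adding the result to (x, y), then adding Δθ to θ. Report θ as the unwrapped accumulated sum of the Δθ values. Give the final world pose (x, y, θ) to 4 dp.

(0.3587, -0.1206, -0.1978)

step 1: ξ=(vx,vy,ωz)=(0.0950, 0.0850, -0.0778), dt=2.0 → body Δ=(0.2024, 0.1546, -0.1556) → world pose (0.2024, 0.1546, -0.1556)
step 2: ξ=(vx,vy,ωz)=(-0.0600, -0.2000, -0.1333), dt=1.2 → body Δ=(-0.0909, -0.2332, -0.1600) → world pose (0.0765, -0.0618, -0.3156)
step 3: ξ=(vx,vy,ωz)=(0.0600, 0.0200, 0.2444), dt=0.8 → body Δ=(0.0461, 0.0206, 0.1956) → world pose (0.1268, -0.0565, -0.1200)
step 4: ξ=(vx,vy,ωz)=(0.1600, -0.0700, -0.1111), dt=0.8 → body Δ=(0.1253, -0.0616, -0.0889) → world pose (0.2439, -0.1327, -0.2089)
step 5: ξ=(vx,vy,ωz)=(0.2200, 0.0700, 0.0222), dt=0.5 → body Δ=(0.1098, 0.0356, 0.0111) → world pose (0.3587, -0.1206, -0.1978)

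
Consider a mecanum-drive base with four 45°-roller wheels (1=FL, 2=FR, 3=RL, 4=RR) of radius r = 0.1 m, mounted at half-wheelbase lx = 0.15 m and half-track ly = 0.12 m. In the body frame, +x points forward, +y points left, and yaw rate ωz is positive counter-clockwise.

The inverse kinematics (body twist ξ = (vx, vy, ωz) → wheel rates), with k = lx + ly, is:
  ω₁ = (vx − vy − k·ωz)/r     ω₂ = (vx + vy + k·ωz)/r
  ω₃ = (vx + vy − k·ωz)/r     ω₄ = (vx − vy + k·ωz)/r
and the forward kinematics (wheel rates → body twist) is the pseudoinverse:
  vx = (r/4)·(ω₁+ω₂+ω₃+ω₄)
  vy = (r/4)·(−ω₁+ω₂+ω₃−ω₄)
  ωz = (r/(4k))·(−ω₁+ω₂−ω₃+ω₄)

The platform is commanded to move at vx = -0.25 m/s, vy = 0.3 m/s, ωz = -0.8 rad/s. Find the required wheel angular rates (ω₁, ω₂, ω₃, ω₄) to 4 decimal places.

(-3.3400, -1.6600, 2.6600, -7.6600)

k = lx + ly = 0.15 + 0.12 = 0.2700;  k·ωz = 0.2700·-0.8 = -0.2160
ω₁ (FL) = (vx − vy − k·ωz)/r = -0.3340/0.1 = -3.3400
ω₂ (FR) = (vx + vy + k·ωz)/r = -0.1660/0.1 = -1.6600
ω₃ (RL) = (vx + vy − k·ωz)/r = 0.2660/0.1 = 2.6600
ω₄ (RR) = (vx − vy + k·ωz)/r = -0.7660/0.1 = -7.6600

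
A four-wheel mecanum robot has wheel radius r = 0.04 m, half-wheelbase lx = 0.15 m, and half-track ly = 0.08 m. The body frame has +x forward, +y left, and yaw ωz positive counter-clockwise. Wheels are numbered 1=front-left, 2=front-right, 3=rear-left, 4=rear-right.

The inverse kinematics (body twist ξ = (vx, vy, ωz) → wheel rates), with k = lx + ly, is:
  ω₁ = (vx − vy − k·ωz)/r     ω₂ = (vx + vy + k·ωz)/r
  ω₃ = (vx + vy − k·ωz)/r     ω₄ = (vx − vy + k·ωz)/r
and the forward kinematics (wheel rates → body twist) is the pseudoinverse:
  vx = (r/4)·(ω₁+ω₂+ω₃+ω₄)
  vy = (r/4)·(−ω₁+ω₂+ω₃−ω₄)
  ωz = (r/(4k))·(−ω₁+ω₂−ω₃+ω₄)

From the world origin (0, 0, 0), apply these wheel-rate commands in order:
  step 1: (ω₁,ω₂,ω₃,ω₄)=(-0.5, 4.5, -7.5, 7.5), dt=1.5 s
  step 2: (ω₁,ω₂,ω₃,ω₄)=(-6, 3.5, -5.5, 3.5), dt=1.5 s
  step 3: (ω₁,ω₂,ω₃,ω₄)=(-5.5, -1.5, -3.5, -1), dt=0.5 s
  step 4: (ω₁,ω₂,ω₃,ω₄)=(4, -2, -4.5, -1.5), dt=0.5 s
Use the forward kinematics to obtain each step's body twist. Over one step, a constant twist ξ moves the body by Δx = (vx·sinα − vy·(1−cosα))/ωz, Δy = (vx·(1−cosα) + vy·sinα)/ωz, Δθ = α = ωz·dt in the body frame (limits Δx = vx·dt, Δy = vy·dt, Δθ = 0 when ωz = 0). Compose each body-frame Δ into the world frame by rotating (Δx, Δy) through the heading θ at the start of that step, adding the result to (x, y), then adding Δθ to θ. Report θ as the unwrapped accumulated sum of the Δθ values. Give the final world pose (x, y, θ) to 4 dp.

step 1: ξ=(vx,vy,ωz)=(0.0400, -0.1000, 0.8696), dt=1.5 → body Δ=(0.1291, -0.0771, 1.3043) → world pose (0.1291, -0.0771, 1.3043)
step 2: ξ=(vx,vy,ωz)=(-0.0450, 0.0050, 0.8043), dt=1.5 → body Δ=(-0.0563, -0.0302, 1.2065) → world pose (0.1434, -0.1393, 2.5109)
step 3: ξ=(vx,vy,ωz)=(-0.1150, 0.0150, 0.2826), dt=0.5 → body Δ=(-0.0578, 0.0034, 0.1413) → world pose (0.1881, -0.1762, 2.6522)
step 4: ξ=(vx,vy,ωz)=(-0.0400, -0.0900, -0.1304), dt=0.5 → body Δ=(-0.0215, -0.0443, -0.0652) → world pose (0.2279, -0.1471, 2.5870)

(0.2279, -0.1471, 2.5870)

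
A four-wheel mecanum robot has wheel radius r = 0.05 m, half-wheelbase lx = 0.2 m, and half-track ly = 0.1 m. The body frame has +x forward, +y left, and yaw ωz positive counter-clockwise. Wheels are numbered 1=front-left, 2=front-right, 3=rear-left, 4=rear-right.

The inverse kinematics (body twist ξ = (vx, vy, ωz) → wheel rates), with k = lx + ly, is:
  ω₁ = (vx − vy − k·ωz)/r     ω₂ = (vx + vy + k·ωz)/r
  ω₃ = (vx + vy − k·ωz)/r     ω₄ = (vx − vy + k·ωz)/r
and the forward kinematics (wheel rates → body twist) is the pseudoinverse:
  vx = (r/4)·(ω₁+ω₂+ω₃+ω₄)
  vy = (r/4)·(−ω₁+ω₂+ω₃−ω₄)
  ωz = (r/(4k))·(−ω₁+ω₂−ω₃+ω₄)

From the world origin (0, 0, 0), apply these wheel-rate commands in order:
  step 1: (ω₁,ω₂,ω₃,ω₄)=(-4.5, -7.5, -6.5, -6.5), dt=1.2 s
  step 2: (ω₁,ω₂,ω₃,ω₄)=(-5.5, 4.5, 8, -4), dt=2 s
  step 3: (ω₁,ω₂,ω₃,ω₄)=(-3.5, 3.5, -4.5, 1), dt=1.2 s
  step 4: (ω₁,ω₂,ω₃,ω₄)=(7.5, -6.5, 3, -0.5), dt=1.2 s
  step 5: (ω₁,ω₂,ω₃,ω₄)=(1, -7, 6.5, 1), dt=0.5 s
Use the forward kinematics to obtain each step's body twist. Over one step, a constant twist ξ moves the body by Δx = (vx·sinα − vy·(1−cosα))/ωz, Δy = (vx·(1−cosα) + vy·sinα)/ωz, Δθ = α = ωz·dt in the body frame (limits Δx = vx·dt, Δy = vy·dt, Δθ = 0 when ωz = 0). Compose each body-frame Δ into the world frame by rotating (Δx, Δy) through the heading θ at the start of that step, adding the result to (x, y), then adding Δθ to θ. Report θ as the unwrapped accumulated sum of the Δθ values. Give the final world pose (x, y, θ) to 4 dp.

step 1: ξ=(vx,vy,ωz)=(-0.3125, -0.0375, -0.1250), dt=1.2 → body Δ=(-0.3770, -0.0168, -0.1500) → world pose (-0.3770, -0.0168, -0.1500)
step 2: ξ=(vx,vy,ωz)=(0.0375, 0.2750, -0.0833), dt=2.0 → body Δ=(0.1204, 0.5412, -0.1667) → world pose (-0.1771, 0.5004, -0.3167)
step 3: ξ=(vx,vy,ωz)=(-0.0437, 0.0188, 0.5208), dt=1.2 → body Δ=(-0.0560, 0.0052, 0.6250) → world pose (-0.2286, 0.5227, 0.3083)
step 4: ξ=(vx,vy,ωz)=(0.0438, -0.1313, -0.7292), dt=1.2 → body Δ=(-0.0186, -0.1597, -0.8750) → world pose (-0.1978, 0.3649, -0.5667)
step 5: ξ=(vx,vy,ωz)=(0.0187, -0.0313, -0.5625), dt=0.5 → body Δ=(0.0071, -0.0167, -0.2812) → world pose (-0.2009, 0.3470, -0.8479)

(-0.2009, 0.3470, -0.8479)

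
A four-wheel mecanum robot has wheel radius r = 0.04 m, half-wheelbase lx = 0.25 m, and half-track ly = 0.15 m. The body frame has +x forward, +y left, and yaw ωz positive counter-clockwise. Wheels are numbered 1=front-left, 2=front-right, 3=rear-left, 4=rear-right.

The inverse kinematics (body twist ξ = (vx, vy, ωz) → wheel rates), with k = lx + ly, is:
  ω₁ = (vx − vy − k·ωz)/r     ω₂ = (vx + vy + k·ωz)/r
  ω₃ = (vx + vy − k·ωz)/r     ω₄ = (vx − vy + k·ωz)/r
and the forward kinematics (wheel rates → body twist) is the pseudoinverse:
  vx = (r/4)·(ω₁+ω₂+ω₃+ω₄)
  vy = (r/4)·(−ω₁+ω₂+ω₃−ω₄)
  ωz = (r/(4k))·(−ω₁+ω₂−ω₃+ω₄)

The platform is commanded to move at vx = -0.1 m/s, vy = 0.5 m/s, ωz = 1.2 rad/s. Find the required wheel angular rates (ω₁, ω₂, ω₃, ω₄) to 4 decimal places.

(-27.0000, 22.0000, -2.0000, -3.0000)

k = lx + ly = 0.25 + 0.15 = 0.4000;  k·ωz = 0.4000·1.2 = 0.4800
ω₁ (FL) = (vx − vy − k·ωz)/r = -1.0800/0.04 = -27.0000
ω₂ (FR) = (vx + vy + k·ωz)/r = 0.8800/0.04 = 22.0000
ω₃ (RL) = (vx + vy − k·ωz)/r = -0.0800/0.04 = -2.0000
ω₄ (RR) = (vx − vy + k·ωz)/r = -0.1200/0.04 = -3.0000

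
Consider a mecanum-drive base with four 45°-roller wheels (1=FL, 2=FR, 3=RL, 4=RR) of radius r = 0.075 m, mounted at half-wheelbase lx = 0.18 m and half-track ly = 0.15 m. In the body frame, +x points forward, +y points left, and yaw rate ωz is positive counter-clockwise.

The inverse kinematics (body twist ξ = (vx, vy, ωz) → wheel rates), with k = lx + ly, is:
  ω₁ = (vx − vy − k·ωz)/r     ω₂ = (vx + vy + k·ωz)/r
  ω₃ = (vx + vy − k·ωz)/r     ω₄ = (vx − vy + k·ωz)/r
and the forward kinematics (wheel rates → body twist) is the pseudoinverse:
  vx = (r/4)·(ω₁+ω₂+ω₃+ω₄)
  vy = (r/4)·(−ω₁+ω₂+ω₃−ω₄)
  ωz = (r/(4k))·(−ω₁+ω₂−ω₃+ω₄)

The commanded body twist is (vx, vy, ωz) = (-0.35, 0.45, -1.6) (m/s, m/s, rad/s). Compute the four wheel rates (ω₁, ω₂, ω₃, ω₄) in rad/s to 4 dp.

(-3.6267, -5.7067, 8.3733, -17.7067)

k = lx + ly = 0.18 + 0.15 = 0.3300;  k·ωz = 0.3300·-1.6 = -0.5280
ω₁ (FL) = (vx − vy − k·ωz)/r = -0.2720/0.075 = -3.6267
ω₂ (FR) = (vx + vy + k·ωz)/r = -0.4280/0.075 = -5.7067
ω₃ (RL) = (vx + vy − k·ωz)/r = 0.6280/0.075 = 8.3733
ω₄ (RR) = (vx − vy + k·ωz)/r = -1.3280/0.075 = -17.7067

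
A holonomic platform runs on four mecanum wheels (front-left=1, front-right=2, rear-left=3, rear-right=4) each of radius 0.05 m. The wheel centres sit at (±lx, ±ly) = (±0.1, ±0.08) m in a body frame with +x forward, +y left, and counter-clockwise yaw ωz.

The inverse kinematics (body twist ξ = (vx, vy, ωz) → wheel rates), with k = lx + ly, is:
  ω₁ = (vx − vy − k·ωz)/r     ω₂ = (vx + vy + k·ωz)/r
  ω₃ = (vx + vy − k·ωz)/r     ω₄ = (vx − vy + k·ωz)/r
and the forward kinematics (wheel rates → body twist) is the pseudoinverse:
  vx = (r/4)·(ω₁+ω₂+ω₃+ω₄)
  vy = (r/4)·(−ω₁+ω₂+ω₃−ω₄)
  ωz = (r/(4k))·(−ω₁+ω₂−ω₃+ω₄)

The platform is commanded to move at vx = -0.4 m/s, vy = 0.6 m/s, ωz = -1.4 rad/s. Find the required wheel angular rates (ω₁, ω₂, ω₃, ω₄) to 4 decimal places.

(-14.9600, -1.0400, 9.0400, -25.0400)

k = lx + ly = 0.1 + 0.08 = 0.1800;  k·ωz = 0.1800·-1.4 = -0.2520
ω₁ (FL) = (vx − vy − k·ωz)/r = -0.7480/0.05 = -14.9600
ω₂ (FR) = (vx + vy + k·ωz)/r = -0.0520/0.05 = -1.0400
ω₃ (RL) = (vx + vy − k·ωz)/r = 0.4520/0.05 = 9.0400
ω₄ (RR) = (vx − vy + k·ωz)/r = -1.2520/0.05 = -25.0400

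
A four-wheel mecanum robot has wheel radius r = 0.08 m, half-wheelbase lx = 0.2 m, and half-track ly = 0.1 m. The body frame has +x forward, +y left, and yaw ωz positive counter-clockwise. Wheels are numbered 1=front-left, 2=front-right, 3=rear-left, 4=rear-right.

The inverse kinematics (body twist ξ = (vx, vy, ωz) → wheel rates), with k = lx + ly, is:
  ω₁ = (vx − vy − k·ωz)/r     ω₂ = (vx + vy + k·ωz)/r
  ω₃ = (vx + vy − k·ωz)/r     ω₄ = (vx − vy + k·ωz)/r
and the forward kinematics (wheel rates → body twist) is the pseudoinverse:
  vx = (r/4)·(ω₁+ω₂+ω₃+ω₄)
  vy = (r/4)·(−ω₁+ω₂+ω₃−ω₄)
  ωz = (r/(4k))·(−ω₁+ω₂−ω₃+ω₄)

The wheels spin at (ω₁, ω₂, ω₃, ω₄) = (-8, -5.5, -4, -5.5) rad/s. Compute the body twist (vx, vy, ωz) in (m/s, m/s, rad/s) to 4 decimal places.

k = lx + ly = 0.2 + 0.1 = 0.3000
ω₁+ω₂+ω₃+ω₄ = -23.0000  →  vx = (0.08/4)·-23.0000 = -0.4600
−ω₁+ω₂+ω₃−ω₄ = 4.0000  →  vy = (0.08/4)·4.0000 = 0.0800
−ω₁+ω₂−ω₃+ω₄ = 1.0000  →  ωz = (0.08/1.2000)·1.0000 = 0.0667

(-0.4600, 0.0800, 0.0667)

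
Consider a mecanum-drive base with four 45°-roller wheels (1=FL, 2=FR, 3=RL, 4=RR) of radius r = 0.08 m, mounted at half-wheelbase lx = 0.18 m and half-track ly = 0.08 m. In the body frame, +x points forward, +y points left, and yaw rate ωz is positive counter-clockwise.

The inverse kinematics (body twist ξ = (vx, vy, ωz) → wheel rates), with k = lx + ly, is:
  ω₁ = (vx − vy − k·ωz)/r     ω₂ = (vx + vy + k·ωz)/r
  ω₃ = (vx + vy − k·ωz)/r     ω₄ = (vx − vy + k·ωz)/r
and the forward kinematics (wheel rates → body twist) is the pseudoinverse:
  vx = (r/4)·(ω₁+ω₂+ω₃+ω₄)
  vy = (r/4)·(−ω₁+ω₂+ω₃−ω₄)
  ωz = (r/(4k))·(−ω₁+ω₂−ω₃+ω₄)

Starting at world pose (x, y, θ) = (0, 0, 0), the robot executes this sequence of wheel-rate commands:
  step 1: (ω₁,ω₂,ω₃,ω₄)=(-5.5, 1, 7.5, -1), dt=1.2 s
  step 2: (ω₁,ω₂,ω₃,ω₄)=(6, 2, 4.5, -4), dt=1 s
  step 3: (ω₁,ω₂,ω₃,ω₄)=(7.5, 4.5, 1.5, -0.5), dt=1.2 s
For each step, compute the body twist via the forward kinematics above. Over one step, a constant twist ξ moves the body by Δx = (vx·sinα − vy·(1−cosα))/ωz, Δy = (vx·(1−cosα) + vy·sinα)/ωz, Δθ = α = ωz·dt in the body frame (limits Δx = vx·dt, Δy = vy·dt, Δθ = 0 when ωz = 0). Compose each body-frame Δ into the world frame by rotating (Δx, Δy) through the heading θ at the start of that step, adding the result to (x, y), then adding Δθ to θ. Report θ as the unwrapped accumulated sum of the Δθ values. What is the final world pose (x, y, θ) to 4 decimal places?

step 1: ξ=(vx,vy,ωz)=(0.0400, 0.3000, -0.1538), dt=1.2 → body Δ=(0.0809, 0.3535, -0.1846) → world pose (0.0809, 0.3535, -0.1846)
step 2: ξ=(vx,vy,ωz)=(0.1700, 0.0900, -0.9615), dt=1.0 → body Δ=(0.1850, 0.0011, -0.9615) → world pose (0.2630, 0.3207, -1.1462)
step 3: ξ=(vx,vy,ωz)=(0.2600, -0.0200, -0.3846), dt=1.2 → body Δ=(0.2956, -0.0939, -0.4615) → world pose (0.2992, 0.0127, -1.6077)

(0.2992, 0.0127, -1.6077)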